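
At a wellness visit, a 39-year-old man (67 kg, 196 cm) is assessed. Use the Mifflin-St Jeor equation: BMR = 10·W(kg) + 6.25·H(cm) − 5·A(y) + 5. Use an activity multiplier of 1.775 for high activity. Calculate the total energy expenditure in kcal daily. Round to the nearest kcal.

Mifflin-St Jeor (male): BMR = 10(67) + 6.25(196) − 5(39) + 5 = 670 + 1225 − 195 + 5 = 1705 kcal/day.
TEE = BMR × activity factor = 1705 × 1.775 = 3026.375 kcal/day.

3026 kcal daily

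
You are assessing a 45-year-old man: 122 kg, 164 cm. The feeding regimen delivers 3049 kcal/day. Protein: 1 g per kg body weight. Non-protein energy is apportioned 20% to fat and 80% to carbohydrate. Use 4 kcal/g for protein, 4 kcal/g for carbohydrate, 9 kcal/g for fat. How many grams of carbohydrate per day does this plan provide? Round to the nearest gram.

512 g/day

Protein = 1 × 122 = 122 g → 122 × 4 = 488 kcal.
Non-protein calories = 3049 − 488 = 2561 kcal.
Fat: 20% × 2561 = 512.2 kcal; carbohydrate: 2048.8 kcal.
Carbohydrate: 2048.8 kcal ÷ 4 kcal/g = 512.2 g.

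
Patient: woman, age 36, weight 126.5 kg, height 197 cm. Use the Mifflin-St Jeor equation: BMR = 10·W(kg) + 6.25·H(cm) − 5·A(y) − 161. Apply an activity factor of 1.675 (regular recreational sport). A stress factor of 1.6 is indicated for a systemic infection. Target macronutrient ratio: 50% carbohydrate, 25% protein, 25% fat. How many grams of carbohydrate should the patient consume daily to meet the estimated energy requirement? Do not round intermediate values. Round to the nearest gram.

722 g/day

Mifflin-St Jeor (female): BMR = 10(126.5) + 6.25(197) − 5(36) − 161 = 1265 + 1231.25 − 180 − 161 = 2155.25 kcal/day.
TEE = 2155.25 × 1.675 = 3610.0438 kcal/day.
With stress factor 1.6: 3610.0438 × 1.6 = 5776.07 kcal/day.
Carbohydrate energy = 50% × 5776.07 = 2888.035 kcal.
Carbohydrate = 2888.035 ÷ 4 kcal/g = 722.0088 g.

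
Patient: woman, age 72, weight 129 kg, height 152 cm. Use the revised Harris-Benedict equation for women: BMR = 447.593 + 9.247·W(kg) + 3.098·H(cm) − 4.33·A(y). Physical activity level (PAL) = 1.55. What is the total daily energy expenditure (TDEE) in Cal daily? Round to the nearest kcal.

Harris-Benedict: BMR = 447.593 + 9.247(129) + 3.098(152) − 4.33(72) = 1799.592 kcal/day.
TEE = BMR × activity factor = 1799.592 × 1.55 = 2789.3676 kcal/day.

2789 Cal daily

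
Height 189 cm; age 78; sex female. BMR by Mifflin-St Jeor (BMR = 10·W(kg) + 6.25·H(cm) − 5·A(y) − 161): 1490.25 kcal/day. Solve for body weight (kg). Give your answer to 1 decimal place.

1490.25 = 10·W + 6.25(189) − 5(78) − 161
10·W = 1490.25 − 630.25 = 860, so W = 86 kg.

86.0 kg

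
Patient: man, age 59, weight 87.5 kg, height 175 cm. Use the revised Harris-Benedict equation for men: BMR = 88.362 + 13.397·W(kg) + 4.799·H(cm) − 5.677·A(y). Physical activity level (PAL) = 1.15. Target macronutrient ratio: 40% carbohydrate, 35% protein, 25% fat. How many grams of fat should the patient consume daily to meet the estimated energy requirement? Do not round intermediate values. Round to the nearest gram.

56 g/day

Harris-Benedict: BMR = 88.362 + 13.397(87.5) + 4.799(175) − 5.677(59) = 1765.4815 kcal/day.
TEE = 1765.4815 × 1.15 = 2030.3037 kcal/day.
Fat energy = 25% × 2030.3037 = 507.5759 kcal.
Fat = 507.5759 ÷ 9 kcal/g = 56.3973 g.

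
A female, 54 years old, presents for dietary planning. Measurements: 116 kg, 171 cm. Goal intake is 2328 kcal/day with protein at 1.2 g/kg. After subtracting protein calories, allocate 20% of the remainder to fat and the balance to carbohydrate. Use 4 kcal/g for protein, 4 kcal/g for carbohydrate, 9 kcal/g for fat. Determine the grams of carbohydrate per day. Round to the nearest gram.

354 g/day

Protein = 1.2 × 116 = 139.2 g → 139.2 × 4 = 556.8 kcal.
Non-protein calories = 2328 − 556.8 = 1771.2 kcal.
Fat: 20% × 1771.2 = 354.24 kcal; carbohydrate: 1416.96 kcal.
Carbohydrate: 1416.96 kcal ÷ 4 kcal/g = 354.24 g.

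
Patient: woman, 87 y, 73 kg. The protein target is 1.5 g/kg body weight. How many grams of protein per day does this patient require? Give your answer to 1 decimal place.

109.5 g/day

Protein = 1.5 g/kg × 73 kg = 109.5 g/day.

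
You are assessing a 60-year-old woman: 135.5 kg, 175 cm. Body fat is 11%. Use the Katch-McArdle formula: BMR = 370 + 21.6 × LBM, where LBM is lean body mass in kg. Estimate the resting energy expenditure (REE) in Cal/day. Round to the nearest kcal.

LBM = 135.5 × (1 − 0.11) = 120.595 kg. Katch-McArdle: BMR = 370 + 21.6 × 120.595 = 2974.852 kcal/day.

2975 Cal/day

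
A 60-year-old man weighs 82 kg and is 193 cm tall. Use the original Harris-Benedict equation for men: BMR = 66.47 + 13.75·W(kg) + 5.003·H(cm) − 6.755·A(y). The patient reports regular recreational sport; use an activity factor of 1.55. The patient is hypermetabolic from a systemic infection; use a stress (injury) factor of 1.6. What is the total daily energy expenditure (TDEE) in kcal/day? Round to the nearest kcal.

4351 kcal/day

Harris-Benedict: BMR = 66.47 + 13.75(82) + 5.003(193) − 6.755(60) = 1754.249 kcal/day.
TEE = BMR × activity factor = 1754.249 × 1.55 = 2719.086 kcal/day.
Apply stress factor: 2719.086 × 1.6 = 4350.5375 kcal/day.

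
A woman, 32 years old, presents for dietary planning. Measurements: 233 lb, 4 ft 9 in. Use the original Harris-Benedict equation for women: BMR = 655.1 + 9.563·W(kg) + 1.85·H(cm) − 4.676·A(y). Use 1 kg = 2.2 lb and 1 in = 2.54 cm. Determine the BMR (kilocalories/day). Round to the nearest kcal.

Convert to metric: weight = 233 ÷ 2.2 = 105.9091 kg; height = (4×12 + 9) × 2.54 = 57 × 2.54 = 144.78 cm.
Harris-Benedict: BMR = 655.1 + 9.563(105.9091) + 1.85(144.78) − 4.676(32) = 1786.1196 kcal/day.

1786 kilocalories/day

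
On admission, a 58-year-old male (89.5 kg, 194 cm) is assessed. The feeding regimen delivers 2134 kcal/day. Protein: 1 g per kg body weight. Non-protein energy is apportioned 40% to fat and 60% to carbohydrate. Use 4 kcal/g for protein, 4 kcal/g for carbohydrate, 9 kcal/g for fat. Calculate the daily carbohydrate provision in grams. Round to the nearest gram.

Protein = 1 × 89.5 = 89.5 g → 89.5 × 4 = 358 kcal.
Non-protein calories = 2134 − 358 = 1776 kcal.
Fat: 40% × 1776 = 710.4 kcal; carbohydrate: 1065.6 kcal.
Carbohydrate: 1065.6 kcal ÷ 4 kcal/g = 266.4 g.

266 g/day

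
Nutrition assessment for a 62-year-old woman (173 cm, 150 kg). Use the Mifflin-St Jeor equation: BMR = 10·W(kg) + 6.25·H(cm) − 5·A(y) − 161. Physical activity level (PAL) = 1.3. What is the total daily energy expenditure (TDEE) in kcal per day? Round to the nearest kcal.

2743 kcal per day

Mifflin-St Jeor (female): BMR = 10(150) + 6.25(173) − 5(62) − 161 = 1500 + 1081.25 − 310 − 161 = 2110.25 kcal/day.
TEE = BMR × activity factor = 2110.25 × 1.3 = 2743.325 kcal/day.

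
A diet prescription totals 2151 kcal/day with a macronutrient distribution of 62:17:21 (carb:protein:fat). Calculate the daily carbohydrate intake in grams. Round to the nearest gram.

333 g/day

Carbohydrate energy = 62% × 2151 = 1333.62 kcal.
At 4 kcal/g: 1333.62 ÷ 4 = 333.405 g.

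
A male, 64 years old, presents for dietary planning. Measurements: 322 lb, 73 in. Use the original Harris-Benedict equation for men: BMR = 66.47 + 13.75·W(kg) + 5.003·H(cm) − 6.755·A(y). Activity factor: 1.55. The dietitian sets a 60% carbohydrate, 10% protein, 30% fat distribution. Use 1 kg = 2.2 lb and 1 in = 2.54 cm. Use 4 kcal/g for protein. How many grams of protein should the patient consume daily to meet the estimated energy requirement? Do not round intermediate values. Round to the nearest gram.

100 g/day

Convert to metric: weight = 322 ÷ 2.2 = 146.3636 kg; height = 73 × 2.54 = 185.42 cm.
Harris-Benedict: BMR = 66.47 + 13.75(146.3636) + 5.003(185.42) − 6.755(64) = 2574.3063 kcal/day.
TEE = 2574.3063 × 1.55 = 3990.1747 kcal/day.
Protein energy = 10% × 3990.1747 = 399.0175 kcal.
Protein = 399.0175 ÷ 4 kcal/g = 99.7544 g.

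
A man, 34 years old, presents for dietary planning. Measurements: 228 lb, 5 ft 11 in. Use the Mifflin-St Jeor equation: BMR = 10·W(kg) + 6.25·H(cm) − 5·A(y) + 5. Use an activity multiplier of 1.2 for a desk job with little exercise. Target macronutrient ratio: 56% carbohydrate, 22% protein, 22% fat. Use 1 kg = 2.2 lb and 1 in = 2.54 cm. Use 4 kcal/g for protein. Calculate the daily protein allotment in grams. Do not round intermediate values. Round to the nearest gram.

132 g/day

Convert to metric: weight = 228 ÷ 2.2 = 103.6364 kg; height = (5×12 + 11) × 2.54 = 71 × 2.54 = 180.34 cm.
Mifflin-St Jeor (male): BMR = 10(103.6364) + 6.25(180.34) − 5(34) + 5 = 1036.3636 + 1127.125 − 170 + 5 = 1998.4886 kcal/day.
TEE = 1998.4886 × 1.2 = 2398.1864 kcal/day.
Protein energy = 22% × 2398.1864 = 527.601 kcal.
Protein = 527.601 ÷ 4 kcal/g = 131.9003 g.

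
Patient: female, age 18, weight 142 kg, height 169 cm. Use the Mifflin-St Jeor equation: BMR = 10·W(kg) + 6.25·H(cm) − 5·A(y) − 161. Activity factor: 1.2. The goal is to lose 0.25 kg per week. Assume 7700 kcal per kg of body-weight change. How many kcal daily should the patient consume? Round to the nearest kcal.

Mifflin-St Jeor (female): BMR = 10(142) + 6.25(169) − 5(18) − 161 = 1420 + 1056.25 − 90 − 161 = 2225.25 kcal/day.
TEE = 2225.25 × 1.2 = 2670.3 kcal/day.
Required daily deficit = 0.25 × 7700 ÷ 7 = 275 kcal/day.
Target intake = 2670.3 − 275 = 2395.3 kcal/day.

2395 kcal daily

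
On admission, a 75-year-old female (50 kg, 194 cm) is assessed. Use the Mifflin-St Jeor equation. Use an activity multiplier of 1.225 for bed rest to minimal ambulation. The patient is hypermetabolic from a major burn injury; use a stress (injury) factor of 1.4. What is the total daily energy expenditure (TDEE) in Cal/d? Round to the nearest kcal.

Mifflin-St Jeor (female): BMR = 10(50) + 6.25(194) − 5(75) − 161 = 500 + 1212.5 − 375 − 161 = 1176.5 kcal/day.
TEE = BMR × activity factor = 1176.5 × 1.225 = 1441.2125 kcal/day.
Apply stress factor: 1441.2125 × 1.4 = 2017.6975 kcal/day.

2018 Cal/d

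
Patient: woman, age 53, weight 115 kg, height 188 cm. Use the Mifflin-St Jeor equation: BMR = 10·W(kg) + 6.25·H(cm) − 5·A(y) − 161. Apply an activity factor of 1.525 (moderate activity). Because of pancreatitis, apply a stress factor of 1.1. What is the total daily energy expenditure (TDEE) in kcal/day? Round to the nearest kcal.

3186 kcal/day

Mifflin-St Jeor (female): BMR = 10(115) + 6.25(188) − 5(53) − 161 = 1150 + 1175 − 265 − 161 = 1899 kcal/day.
TEE = BMR × activity factor = 1899 × 1.525 = 2895.975 kcal/day.
Apply stress factor: 2895.975 × 1.1 = 3185.5725 kcal/day.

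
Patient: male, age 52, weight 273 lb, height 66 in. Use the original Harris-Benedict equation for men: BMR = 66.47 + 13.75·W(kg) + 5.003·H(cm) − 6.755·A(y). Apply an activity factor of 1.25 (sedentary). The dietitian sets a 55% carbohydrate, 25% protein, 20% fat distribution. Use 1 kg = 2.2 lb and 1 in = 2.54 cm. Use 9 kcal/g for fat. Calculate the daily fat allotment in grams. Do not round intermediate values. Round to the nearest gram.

Convert to metric: weight = 273 ÷ 2.2 = 124.0909 kg; height = 66 × 2.54 = 167.64 cm.
Harris-Benedict: BMR = 66.47 + 13.75(124.0909) + 5.003(167.64) − 6.755(52) = 2260.1629 kcal/day.
TEE = 2260.1629 × 1.25 = 2825.2037 kcal/day.
Fat energy = 20% × 2825.2037 = 565.0407 kcal.
Fat = 565.0407 ÷ 9 kcal/g = 62.7823 g.

63 g/day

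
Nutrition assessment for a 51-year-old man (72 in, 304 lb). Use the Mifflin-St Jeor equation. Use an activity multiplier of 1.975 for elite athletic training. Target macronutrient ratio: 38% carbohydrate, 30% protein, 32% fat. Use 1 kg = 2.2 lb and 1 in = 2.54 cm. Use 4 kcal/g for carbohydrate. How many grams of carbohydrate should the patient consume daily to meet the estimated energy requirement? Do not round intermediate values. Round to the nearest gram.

427 g/day

Convert to metric: weight = 304 ÷ 2.2 = 138.1818 kg; height = 72 × 2.54 = 182.88 cm.
Mifflin-St Jeor (male): BMR = 10(138.1818) + 6.25(182.88) − 5(51) + 5 = 1381.8182 + 1143 − 255 + 5 = 2274.8182 kcal/day.
TEE = 2274.8182 × 1.975 = 4492.7659 kcal/day.
Carbohydrate energy = 38% × 4492.7659 = 1707.251 kcal.
Carbohydrate = 1707.251 ÷ 4 kcal/g = 426.8128 g.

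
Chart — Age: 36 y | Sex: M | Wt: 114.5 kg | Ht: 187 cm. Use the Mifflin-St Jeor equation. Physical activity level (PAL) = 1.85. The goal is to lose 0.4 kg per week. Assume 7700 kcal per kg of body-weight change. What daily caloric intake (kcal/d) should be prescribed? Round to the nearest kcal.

3517 kcal/d

Mifflin-St Jeor (male): BMR = 10(114.5) + 6.25(187) − 5(36) + 5 = 1145 + 1168.75 − 180 + 5 = 2138.75 kcal/day.
TEE = 2138.75 × 1.85 = 3956.6875 kcal/day.
Required daily deficit = 0.4 × 7700 ÷ 7 = 440 kcal/day.
Target intake = 3956.6875 − 440 = 3516.6875 kcal/day.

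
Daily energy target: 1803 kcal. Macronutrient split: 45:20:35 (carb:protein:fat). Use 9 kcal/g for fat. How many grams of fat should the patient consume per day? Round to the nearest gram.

Fat energy = 35% × 1803 = 631.05 kcal.
At 9 kcal/g: 631.05 ÷ 9 = 70.1167 g.

70 g/day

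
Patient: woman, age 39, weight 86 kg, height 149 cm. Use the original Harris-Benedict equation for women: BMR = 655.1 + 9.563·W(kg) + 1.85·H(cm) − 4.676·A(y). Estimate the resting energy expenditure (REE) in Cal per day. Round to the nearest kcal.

Harris-Benedict: BMR = 655.1 + 9.563(86) + 1.85(149) − 4.676(39) = 1570.804 kcal/day.

1571 Cal per day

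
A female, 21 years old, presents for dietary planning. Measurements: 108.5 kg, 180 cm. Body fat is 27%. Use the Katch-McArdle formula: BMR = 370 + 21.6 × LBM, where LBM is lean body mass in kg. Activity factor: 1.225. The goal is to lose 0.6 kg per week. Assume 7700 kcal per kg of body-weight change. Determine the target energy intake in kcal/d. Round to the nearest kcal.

1889 kcal/d

LBM = 108.5 × (1 − 0.27) = 79.205 kg. Katch-McArdle: BMR = 370 + 21.6 × 79.205 = 2080.828 kcal/day.
TEE = 2080.828 × 1.225 = 2549.0143 kcal/day.
Required daily deficit = 0.6 × 7700 ÷ 7 = 660 kcal/day.
Target intake = 2549.0143 − 660 = 1889.0143 kcal/day.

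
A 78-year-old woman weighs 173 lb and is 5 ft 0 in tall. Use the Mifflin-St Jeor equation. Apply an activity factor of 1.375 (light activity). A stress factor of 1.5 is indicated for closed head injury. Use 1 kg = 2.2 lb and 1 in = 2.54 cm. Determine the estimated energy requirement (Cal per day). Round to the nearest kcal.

Convert to metric: weight = 173 ÷ 2.2 = 78.6364 kg; height = (5×12 + 0) × 2.54 = 60 × 2.54 = 152.4 cm.
Mifflin-St Jeor (female): BMR = 10(78.6364) + 6.25(152.4) − 5(78) − 161 = 786.3636 + 952.5 − 390 − 161 = 1187.8636 kcal/day.
TEE = BMR × activity factor = 1187.8636 × 1.375 = 1633.3125 kcal/day.
Apply stress factor: 1633.3125 × 1.5 = 2449.9688 kcal/day.

2450 Cal per day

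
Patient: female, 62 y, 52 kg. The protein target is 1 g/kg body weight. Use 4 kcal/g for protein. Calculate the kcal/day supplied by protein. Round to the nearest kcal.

208 kcal/day

Protein = 1 g/kg × 52 kg = 52 g/day.
Protein energy = 52 g × 4 kcal/g = 208 kcal/day.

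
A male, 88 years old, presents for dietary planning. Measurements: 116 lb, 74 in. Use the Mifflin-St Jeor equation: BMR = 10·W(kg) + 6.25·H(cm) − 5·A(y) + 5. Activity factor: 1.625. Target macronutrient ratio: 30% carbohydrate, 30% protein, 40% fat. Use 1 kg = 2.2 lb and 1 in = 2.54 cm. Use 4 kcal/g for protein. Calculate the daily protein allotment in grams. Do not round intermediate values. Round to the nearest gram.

154 g/day

Convert to metric: weight = 116 ÷ 2.2 = 52.7273 kg; height = 74 × 2.54 = 187.96 cm.
Mifflin-St Jeor (male): BMR = 10(52.7273) + 6.25(187.96) − 5(88) + 5 = 527.2727 + 1174.75 − 440 + 5 = 1267.0227 kcal/day.
TEE = 1267.0227 × 1.625 = 2058.9119 kcal/day.
Protein energy = 30% × 2058.9119 = 617.6736 kcal.
Protein = 617.6736 ÷ 4 kcal/g = 154.4184 g.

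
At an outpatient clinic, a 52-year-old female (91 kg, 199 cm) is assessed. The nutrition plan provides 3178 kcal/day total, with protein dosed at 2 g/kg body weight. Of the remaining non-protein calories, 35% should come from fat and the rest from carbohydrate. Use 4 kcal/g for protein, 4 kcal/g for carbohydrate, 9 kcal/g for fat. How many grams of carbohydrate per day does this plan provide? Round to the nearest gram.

398 g/day

Protein = 2 × 91 = 182 g → 182 × 4 = 728 kcal.
Non-protein calories = 3178 − 728 = 2450 kcal.
Fat: 35% × 2450 = 857.5 kcal; carbohydrate: 1592.5 kcal.
Carbohydrate: 1592.5 kcal ÷ 4 kcal/g = 398.125 g.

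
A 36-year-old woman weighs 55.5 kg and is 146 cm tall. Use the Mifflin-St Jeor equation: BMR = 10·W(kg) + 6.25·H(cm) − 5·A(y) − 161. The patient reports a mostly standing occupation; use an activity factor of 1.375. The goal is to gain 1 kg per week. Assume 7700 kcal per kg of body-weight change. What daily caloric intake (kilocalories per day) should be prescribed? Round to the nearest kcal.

Mifflin-St Jeor (female): BMR = 10(55.5) + 6.25(146) − 5(36) − 161 = 555 + 912.5 − 180 − 161 = 1126.5 kcal/day.
TEE = 1126.5 × 1.375 = 1548.9375 kcal/day.
Required daily surplus = 1 × 7700 ÷ 7 = 1100 kcal/day.
Target intake = 1548.9375 + 1100 = 2648.9375 kcal/day.

2649 kilocalories per day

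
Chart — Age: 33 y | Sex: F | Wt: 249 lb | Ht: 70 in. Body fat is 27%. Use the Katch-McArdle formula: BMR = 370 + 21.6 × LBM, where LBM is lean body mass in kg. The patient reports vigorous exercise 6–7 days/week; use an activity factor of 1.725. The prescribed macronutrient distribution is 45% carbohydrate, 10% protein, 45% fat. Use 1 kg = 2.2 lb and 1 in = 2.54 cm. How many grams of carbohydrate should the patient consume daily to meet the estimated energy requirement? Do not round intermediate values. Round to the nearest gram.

Convert to metric: weight = 249 ÷ 2.2 = 113.1818 kg; height = 70 × 2.54 = 177.8 cm.
LBM = 113.1818 × (1 − 0.27) = 82.6227 kg. Katch-McArdle: BMR = 370 + 21.6 × 82.6227 = 2154.6509 kcal/day.
TEE = 2154.6509 × 1.725 = 3716.7728 kcal/day.
Carbohydrate energy = 45% × 3716.7728 = 1672.5478 kcal.
Carbohydrate = 1672.5478 ÷ 4 kcal/g = 418.1369 g.

418 g/day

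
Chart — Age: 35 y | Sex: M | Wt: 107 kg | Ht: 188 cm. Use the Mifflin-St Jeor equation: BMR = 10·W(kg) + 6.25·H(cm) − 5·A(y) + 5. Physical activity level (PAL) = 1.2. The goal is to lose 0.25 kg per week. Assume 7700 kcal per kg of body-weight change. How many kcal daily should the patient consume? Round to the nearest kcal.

2215 kcal daily

Mifflin-St Jeor (male): BMR = 10(107) + 6.25(188) − 5(35) + 5 = 1070 + 1175 − 175 + 5 = 2075 kcal/day.
TEE = 2075 × 1.2 = 2490 kcal/day.
Required daily deficit = 0.25 × 7700 ÷ 7 = 275 kcal/day.
Target intake = 2490 − 275 = 2215 kcal/day.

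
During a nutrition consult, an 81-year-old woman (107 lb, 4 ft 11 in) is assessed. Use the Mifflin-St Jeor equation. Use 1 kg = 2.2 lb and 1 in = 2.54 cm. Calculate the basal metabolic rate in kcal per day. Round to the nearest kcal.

Convert to metric: weight = 107 ÷ 2.2 = 48.6364 kg; height = (4×12 + 11) × 2.54 = 59 × 2.54 = 149.86 cm.
Mifflin-St Jeor (female): BMR = 10(48.6364) + 6.25(149.86) − 5(81) − 161 = 486.3636 + 936.625 − 405 − 161 = 856.9886 kcal/day.

857 kcal per day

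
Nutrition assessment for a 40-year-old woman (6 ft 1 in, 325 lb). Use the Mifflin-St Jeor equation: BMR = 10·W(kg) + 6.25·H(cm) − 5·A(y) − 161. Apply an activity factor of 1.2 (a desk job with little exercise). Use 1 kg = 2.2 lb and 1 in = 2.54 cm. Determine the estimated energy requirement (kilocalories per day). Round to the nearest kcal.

Convert to metric: weight = 325 ÷ 2.2 = 147.7273 kg; height = (6×12 + 1) × 2.54 = 73 × 2.54 = 185.42 cm.
Mifflin-St Jeor (female): BMR = 10(147.7273) + 6.25(185.42) − 5(40) − 161 = 1477.2727 + 1158.875 − 200 − 161 = 2275.1477 kcal/day.
TEE = BMR × activity factor = 2275.1477 × 1.2 = 2730.1773 kcal/day.

2730 kilocalories per day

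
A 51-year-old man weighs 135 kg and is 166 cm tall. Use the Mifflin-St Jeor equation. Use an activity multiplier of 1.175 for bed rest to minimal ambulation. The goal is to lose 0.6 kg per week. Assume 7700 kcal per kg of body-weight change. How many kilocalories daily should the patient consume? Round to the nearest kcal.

Mifflin-St Jeor (male): BMR = 10(135) + 6.25(166) − 5(51) + 5 = 1350 + 1037.5 − 255 + 5 = 2137.5 kcal/day.
TEE = 2137.5 × 1.175 = 2511.5625 kcal/day.
Required daily deficit = 0.6 × 7700 ÷ 7 = 660 kcal/day.
Target intake = 2511.5625 − 660 = 1851.5625 kcal/day.

1852 kilocalories daily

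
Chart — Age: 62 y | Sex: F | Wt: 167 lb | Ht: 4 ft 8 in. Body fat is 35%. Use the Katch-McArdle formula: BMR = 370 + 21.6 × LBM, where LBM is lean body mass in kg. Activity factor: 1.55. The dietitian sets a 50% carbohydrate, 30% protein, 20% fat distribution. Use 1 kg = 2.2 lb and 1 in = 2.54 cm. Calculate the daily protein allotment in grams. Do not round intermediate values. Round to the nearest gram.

167 g/day

Convert to metric: weight = 167 ÷ 2.2 = 75.9091 kg; height = (4×12 + 8) × 2.54 = 56 × 2.54 = 142.24 cm.
LBM = 75.9091 × (1 − 0.35) = 49.3409 kg. Katch-McArdle: BMR = 370 + 21.6 × 49.3409 = 1435.7636 kcal/day.
TEE = 1435.7636 × 1.55 = 2225.4336 kcal/day.
Protein energy = 30% × 2225.4336 = 667.6301 kcal.
Protein = 667.6301 ÷ 4 kcal/g = 166.9075 g.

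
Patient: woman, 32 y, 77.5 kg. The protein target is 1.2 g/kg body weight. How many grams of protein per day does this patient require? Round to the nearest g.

Protein = 1.2 g/kg × 77.5 kg = 93 g/day.

93 g/day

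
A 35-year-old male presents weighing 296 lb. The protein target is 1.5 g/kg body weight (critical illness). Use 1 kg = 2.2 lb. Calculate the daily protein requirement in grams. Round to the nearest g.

202 g/day

Weight in kg = 296 ÷ 2.2 = 134.5455 kg.
Protein = 1.5 g/kg × 134.5455 kg = 201.8182 g/day.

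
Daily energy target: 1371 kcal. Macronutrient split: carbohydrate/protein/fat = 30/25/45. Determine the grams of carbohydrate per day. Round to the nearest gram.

Carbohydrate energy = 30% × 1371 = 411.3 kcal.
At 4 kcal/g: 411.3 ÷ 4 = 102.825 g.

103 g/day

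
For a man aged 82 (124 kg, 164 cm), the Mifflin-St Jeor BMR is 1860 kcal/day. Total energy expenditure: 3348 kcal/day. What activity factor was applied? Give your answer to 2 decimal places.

Activity factor = TEE ÷ BMR = 3348 ÷ 1860 = 1.8.

1.80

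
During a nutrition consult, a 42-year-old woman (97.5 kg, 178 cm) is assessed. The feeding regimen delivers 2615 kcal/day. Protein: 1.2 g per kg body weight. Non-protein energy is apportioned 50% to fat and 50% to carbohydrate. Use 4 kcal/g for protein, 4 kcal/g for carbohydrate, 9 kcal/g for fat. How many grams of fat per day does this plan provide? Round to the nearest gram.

119 g/day

Protein = 1.2 × 97.5 = 117 g → 117 × 4 = 468 kcal.
Non-protein calories = 2615 − 468 = 2147 kcal.
Fat: 50% × 2147 = 1073.5 kcal; carbohydrate: 1073.5 kcal.
Fat: 1073.5 kcal ÷ 9 kcal/g = 119.2778 g.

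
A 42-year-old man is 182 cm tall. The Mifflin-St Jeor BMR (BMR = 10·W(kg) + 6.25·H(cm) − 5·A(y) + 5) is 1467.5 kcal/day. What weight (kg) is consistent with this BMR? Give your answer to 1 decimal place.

1467.5 = 10·W + 6.25(182) − 5(42) + 5
10·W = 1467.5 − 932.5 = 535, so W = 53.5 kg.

53.5 kg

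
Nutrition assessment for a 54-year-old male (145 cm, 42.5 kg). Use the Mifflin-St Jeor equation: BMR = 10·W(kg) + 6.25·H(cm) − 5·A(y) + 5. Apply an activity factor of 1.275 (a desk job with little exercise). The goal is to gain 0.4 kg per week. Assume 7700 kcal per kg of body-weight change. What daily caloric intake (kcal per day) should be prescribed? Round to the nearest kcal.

1799 kcal per day

Mifflin-St Jeor (male): BMR = 10(42.5) + 6.25(145) − 5(54) + 5 = 425 + 906.25 − 270 + 5 = 1066.25 kcal/day.
TEE = 1066.25 × 1.275 = 1359.4688 kcal/day.
Required daily surplus = 0.4 × 7700 ÷ 7 = 440 kcal/day.
Target intake = 1359.4688 + 440 = 1799.4688 kcal/day.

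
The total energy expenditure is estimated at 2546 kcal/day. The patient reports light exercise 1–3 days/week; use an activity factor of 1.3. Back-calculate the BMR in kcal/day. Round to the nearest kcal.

BMR = TEE ÷ activity factor = 2546 ÷ 1.3 = 1958.4615 kcal/day.

1958 kcal/day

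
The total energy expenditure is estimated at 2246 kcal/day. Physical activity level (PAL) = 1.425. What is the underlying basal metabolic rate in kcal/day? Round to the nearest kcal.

BMR = TEE ÷ activity factor = 2246 ÷ 1.425 = 1576.1404 kcal/day.

1576 kcal/day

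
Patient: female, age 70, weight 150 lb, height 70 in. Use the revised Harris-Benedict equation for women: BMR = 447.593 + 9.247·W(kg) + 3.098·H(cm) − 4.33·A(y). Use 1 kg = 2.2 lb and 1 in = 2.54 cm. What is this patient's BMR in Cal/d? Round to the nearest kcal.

1326 Cal/d

Convert to metric: weight = 150 ÷ 2.2 = 68.1818 kg; height = 70 × 2.54 = 177.8 cm.
Harris-Benedict: BMR = 447.593 + 9.247(68.1818) + 3.098(177.8) − 4.33(70) = 1325.7947 kcal/day.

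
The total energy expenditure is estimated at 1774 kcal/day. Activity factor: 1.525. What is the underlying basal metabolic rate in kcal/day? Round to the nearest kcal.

1163 kcal/day

BMR = TEE ÷ activity factor = 1774 ÷ 1.525 = 1163.2787 kcal/day.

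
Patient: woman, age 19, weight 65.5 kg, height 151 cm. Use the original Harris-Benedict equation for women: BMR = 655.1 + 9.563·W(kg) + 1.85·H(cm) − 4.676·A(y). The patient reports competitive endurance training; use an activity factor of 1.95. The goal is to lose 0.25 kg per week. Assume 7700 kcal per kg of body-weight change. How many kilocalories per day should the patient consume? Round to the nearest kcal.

Harris-Benedict: BMR = 655.1 + 9.563(65.5) + 1.85(151) − 4.676(19) = 1471.9825 kcal/day.
TEE = 1471.9825 × 1.95 = 2870.3659 kcal/day.
Required daily deficit = 0.25 × 7700 ÷ 7 = 275 kcal/day.
Target intake = 2870.3659 − 275 = 2595.3659 kcal/day.

2595 kilocalories per day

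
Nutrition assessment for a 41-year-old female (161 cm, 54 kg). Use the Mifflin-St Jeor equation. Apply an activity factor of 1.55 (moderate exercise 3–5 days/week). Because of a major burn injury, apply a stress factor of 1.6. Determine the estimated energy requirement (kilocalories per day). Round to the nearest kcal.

2927 kilocalories per day

Mifflin-St Jeor (female): BMR = 10(54) + 6.25(161) − 5(41) − 161 = 540 + 1006.25 − 205 − 161 = 1180.25 kcal/day.
TEE = BMR × activity factor = 1180.25 × 1.55 = 1829.3875 kcal/day.
Apply stress factor: 1829.3875 × 1.6 = 2927.02 kcal/day.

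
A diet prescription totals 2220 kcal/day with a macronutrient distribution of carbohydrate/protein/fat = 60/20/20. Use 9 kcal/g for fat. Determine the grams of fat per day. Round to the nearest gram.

Fat energy = 20% × 2220 = 444 kcal.
At 9 kcal/g: 444 ÷ 9 = 49.3333 g.

49 g/day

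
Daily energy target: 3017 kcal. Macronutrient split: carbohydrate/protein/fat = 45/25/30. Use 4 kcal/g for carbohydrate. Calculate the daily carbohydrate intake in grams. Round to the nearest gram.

Carbohydrate energy = 45% × 3017 = 1357.65 kcal.
At 4 kcal/g: 1357.65 ÷ 4 = 339.4125 g.

339 g/day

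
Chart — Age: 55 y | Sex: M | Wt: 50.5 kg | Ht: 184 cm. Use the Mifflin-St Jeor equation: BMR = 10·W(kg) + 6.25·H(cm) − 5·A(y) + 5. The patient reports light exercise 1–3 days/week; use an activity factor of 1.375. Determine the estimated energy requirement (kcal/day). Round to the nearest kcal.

1904 kcal/day

Mifflin-St Jeor (male): BMR = 10(50.5) + 6.25(184) − 5(55) + 5 = 505 + 1150 − 275 + 5 = 1385 kcal/day.
TEE = BMR × activity factor = 1385 × 1.375 = 1904.375 kcal/day.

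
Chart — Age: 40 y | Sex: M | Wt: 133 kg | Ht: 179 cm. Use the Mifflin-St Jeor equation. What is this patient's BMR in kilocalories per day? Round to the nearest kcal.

2254 kilocalories per day

Mifflin-St Jeor (male): BMR = 10(133) + 6.25(179) − 5(40) + 5 = 1330 + 1118.75 − 200 + 5 = 2253.75 kcal/day.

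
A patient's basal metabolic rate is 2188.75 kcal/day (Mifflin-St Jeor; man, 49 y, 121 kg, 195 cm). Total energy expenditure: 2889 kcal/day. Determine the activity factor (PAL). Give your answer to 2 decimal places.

1.32

Activity factor = TEE ÷ BMR = 2889 ÷ 2188.75 = 1.32.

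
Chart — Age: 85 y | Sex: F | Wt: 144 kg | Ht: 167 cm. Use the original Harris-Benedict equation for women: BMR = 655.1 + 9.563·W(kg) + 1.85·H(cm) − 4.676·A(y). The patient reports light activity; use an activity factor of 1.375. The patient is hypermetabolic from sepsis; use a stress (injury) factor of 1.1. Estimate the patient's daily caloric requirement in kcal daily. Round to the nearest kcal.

Harris-Benedict: BMR = 655.1 + 9.563(144) + 1.85(167) − 4.676(85) = 1943.662 kcal/day.
TEE = BMR × activity factor = 1943.662 × 1.375 = 2672.5353 kcal/day.
Apply stress factor: 2672.5353 × 1.1 = 2939.7888 kcal/day.

2940 kcal daily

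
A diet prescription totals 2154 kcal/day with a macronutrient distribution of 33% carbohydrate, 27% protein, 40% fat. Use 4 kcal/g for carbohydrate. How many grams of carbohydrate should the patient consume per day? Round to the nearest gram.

178 g/day

Carbohydrate energy = 33% × 2154 = 710.82 kcal.
At 4 kcal/g: 710.82 ÷ 4 = 177.705 g.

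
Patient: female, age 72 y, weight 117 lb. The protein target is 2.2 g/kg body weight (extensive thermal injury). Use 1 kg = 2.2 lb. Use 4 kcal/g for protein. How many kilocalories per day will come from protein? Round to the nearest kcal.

468 kcal/day

Weight in kg = 117 ÷ 2.2 = 53.1818 kg.
Protein = 2.2 g/kg × 53.1818 kg = 117 g/day.
Protein energy = 117 g × 4 kcal/g = 468 kcal/day.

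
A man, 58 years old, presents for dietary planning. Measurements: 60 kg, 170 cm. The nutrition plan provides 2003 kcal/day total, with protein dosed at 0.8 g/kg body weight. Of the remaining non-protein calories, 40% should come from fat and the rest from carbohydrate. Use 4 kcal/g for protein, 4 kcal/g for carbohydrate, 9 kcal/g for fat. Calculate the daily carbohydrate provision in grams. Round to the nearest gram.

272 g/day

Protein = 0.8 × 60 = 48 g → 48 × 4 = 192 kcal.
Non-protein calories = 2003 − 192 = 1811 kcal.
Fat: 40% × 1811 = 724.4 kcal; carbohydrate: 1086.6 kcal.
Carbohydrate: 1086.6 kcal ÷ 4 kcal/g = 271.65 g.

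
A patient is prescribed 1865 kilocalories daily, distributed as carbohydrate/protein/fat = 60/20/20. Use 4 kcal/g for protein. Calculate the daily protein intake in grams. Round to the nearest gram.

93 g/day

Protein energy = 20% × 1865 = 373 kcal.
At 4 kcal/g: 373 ÷ 4 = 93.25 g.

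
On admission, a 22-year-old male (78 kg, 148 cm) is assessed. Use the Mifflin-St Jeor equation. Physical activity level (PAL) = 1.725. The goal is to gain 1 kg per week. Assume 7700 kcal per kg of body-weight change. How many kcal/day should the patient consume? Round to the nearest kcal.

3860 kcal/day

Mifflin-St Jeor (male): BMR = 10(78) + 6.25(148) − 5(22) + 5 = 780 + 925 − 110 + 5 = 1600 kcal/day.
TEE = 1600 × 1.725 = 2760 kcal/day.
Required daily surplus = 1 × 7700 ÷ 7 = 1100 kcal/day.
Target intake = 2760 + 1100 = 3860 kcal/day.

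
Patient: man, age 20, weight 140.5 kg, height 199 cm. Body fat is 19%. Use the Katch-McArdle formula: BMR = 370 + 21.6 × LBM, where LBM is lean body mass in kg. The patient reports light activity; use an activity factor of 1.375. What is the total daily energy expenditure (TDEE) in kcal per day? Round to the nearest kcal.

LBM = 140.5 × (1 − 0.19) = 113.805 kg. Katch-McArdle: BMR = 370 + 21.6 × 113.805 = 2828.188 kcal/day.
TEE = BMR × activity factor = 2828.188 × 1.375 = 3888.7585 kcal/day.

3889 kcal per day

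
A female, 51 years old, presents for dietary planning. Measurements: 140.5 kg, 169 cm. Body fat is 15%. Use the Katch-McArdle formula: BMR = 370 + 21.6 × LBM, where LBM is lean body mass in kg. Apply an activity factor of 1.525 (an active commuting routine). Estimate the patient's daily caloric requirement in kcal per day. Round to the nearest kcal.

4498 kcal per day

LBM = 140.5 × (1 − 0.15) = 119.425 kg. Katch-McArdle: BMR = 370 + 21.6 × 119.425 = 2949.58 kcal/day.
TEE = BMR × activity factor = 2949.58 × 1.525 = 4498.1095 kcal/day.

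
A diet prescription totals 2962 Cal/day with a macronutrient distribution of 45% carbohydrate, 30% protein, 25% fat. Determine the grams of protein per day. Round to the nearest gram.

222 g/day

Protein energy = 30% × 2962 = 888.6 kcal.
At 4 kcal/g: 888.6 ÷ 4 = 222.15 g.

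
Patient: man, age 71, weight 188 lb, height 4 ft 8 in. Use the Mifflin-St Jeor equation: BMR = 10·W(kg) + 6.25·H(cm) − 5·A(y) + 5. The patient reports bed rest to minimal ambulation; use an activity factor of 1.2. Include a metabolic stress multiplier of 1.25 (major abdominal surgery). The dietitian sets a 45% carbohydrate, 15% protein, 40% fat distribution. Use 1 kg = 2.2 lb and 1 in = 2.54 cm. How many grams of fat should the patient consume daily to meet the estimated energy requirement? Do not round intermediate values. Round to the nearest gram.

93 g/day

Convert to metric: weight = 188 ÷ 2.2 = 85.4545 kg; height = (4×12 + 8) × 2.54 = 56 × 2.54 = 142.24 cm.
Mifflin-St Jeor (male): BMR = 10(85.4545) + 6.25(142.24) − 5(71) + 5 = 854.5455 + 889 − 355 + 5 = 1393.5455 kcal/day.
TEE = 1393.5455 × 1.2 = 1672.2545 kcal/day.
With stress factor 1.25: 1672.2545 × 1.25 = 2090.3182 kcal/day.
Fat energy = 40% × 2090.3182 = 836.1273 kcal.
Fat = 836.1273 ÷ 9 kcal/g = 92.903 g.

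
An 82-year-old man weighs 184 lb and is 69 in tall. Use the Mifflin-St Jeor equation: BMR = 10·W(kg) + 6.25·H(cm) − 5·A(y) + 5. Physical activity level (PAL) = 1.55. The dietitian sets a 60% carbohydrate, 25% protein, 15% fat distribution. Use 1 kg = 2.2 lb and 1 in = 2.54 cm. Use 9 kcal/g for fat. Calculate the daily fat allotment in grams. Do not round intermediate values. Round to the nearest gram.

Convert to metric: weight = 184 ÷ 2.2 = 83.6364 kg; height = 69 × 2.54 = 175.26 cm.
Mifflin-St Jeor (male): BMR = 10(83.6364) + 6.25(175.26) − 5(82) + 5 = 836.3636 + 1095.375 − 410 + 5 = 1526.7386 kcal/day.
TEE = 1526.7386 × 1.55 = 2366.4449 kcal/day.
Fat energy = 15% × 2366.4449 = 354.9667 kcal.
Fat = 354.9667 ÷ 9 kcal/g = 39.4407 g.

39 g/day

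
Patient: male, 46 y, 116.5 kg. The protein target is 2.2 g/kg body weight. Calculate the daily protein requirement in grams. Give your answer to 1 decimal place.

256.3 g/day

Protein = 2.2 g/kg × 116.5 kg = 256.3 g/day.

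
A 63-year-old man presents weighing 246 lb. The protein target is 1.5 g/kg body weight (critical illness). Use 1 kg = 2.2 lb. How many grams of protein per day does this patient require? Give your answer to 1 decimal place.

167.7 g/day

Weight in kg = 246 ÷ 2.2 = 111.8182 kg.
Protein = 1.5 g/kg × 111.8182 kg = 167.7273 g/day.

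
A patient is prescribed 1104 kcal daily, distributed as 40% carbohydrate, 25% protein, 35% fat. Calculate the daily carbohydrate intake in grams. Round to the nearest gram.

110 g/day

Carbohydrate energy = 40% × 1104 = 441.6 kcal.
At 4 kcal/g: 441.6 ÷ 4 = 110.4 g.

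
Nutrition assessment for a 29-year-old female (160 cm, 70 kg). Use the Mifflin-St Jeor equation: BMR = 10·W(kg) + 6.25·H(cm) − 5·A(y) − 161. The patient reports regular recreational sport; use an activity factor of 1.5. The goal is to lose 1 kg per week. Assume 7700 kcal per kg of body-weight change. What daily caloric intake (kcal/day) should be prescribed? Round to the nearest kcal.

991 kcal/day

Mifflin-St Jeor (female): BMR = 10(70) + 6.25(160) − 5(29) − 161 = 700 + 1000 − 145 − 161 = 1394 kcal/day.
TEE = 1394 × 1.5 = 2091 kcal/day.
Required daily deficit = 1 × 7700 ÷ 7 = 1100 kcal/day.
Target intake = 2091 − 1100 = 991 kcal/day.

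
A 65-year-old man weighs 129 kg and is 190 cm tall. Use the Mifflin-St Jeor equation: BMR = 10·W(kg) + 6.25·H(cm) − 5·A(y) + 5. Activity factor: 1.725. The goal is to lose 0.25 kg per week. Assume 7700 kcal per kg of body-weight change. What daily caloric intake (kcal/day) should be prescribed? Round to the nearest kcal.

Mifflin-St Jeor (male): BMR = 10(129) + 6.25(190) − 5(65) + 5 = 1290 + 1187.5 − 325 + 5 = 2157.5 kcal/day.
TEE = 2157.5 × 1.725 = 3721.6875 kcal/day.
Required daily deficit = 0.25 × 7700 ÷ 7 = 275 kcal/day.
Target intake = 3721.6875 − 275 = 3446.6875 kcal/day.

3447 kcal/day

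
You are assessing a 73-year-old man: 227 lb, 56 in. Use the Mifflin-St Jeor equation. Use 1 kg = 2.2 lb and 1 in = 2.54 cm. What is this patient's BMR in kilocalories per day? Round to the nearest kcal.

1561 kilocalories per day

Convert to metric: weight = 227 ÷ 2.2 = 103.1818 kg; height = 56 × 2.54 = 142.24 cm.
Mifflin-St Jeor (male): BMR = 10(103.1818) + 6.25(142.24) − 5(73) + 5 = 1031.8182 + 889 − 365 + 5 = 1560.8182 kcal/day.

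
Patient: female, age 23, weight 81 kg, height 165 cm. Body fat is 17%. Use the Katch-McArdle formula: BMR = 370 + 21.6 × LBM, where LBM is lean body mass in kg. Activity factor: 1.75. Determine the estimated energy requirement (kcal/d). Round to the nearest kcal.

3189 kcal/d

LBM = 81 × (1 − 0.17) = 67.23 kg. Katch-McArdle: BMR = 370 + 21.6 × 67.23 = 1822.168 kcal/day.
TEE = BMR × activity factor = 1822.168 × 1.75 = 3188.794 kcal/day.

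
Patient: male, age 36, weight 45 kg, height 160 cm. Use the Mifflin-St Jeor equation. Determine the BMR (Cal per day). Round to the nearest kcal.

1275 Cal per day

Mifflin-St Jeor (male): BMR = 10(45) + 6.25(160) − 5(36) + 5 = 450 + 1000 − 180 + 5 = 1275 kcal/day.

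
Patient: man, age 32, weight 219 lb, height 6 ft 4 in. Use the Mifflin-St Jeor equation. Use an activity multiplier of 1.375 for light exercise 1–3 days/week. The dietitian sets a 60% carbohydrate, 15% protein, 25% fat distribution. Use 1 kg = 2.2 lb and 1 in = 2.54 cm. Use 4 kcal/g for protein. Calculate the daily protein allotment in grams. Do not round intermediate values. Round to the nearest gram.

Convert to metric: weight = 219 ÷ 2.2 = 99.5455 kg; height = (6×12 + 4) × 2.54 = 76 × 2.54 = 193.04 cm.
Mifflin-St Jeor (male): BMR = 10(99.5455) + 6.25(193.04) − 5(32) + 5 = 995.4545 + 1206.5 − 160 + 5 = 2046.9545 kcal/day.
TEE = 2046.9545 × 1.375 = 2814.5625 kcal/day.
Protein energy = 15% × 2814.5625 = 422.1844 kcal.
Protein = 422.1844 ÷ 4 kcal/g = 105.5461 g.

106 g/day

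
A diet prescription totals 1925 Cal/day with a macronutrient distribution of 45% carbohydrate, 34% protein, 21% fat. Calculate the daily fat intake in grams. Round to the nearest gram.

45 g/day

Fat energy = 21% × 1925 = 404.25 kcal.
At 9 kcal/g: 404.25 ÷ 9 = 44.9167 g.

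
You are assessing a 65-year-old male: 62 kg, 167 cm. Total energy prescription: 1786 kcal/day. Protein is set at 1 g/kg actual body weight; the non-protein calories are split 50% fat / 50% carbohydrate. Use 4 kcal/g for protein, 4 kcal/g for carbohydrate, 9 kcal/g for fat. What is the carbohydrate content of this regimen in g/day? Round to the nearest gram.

Protein = 1 × 62 = 62 g → 62 × 4 = 248 kcal.
Non-protein calories = 1786 − 248 = 1538 kcal.
Fat: 50% × 1538 = 769 kcal; carbohydrate: 769 kcal.
Carbohydrate: 769 kcal ÷ 4 kcal/g = 192.25 g.

192 g/day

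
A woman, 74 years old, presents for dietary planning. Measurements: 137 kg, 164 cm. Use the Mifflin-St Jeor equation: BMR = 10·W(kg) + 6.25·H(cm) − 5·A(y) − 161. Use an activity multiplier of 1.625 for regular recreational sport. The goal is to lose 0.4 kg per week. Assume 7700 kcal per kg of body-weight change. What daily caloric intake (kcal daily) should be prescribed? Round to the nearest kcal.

Mifflin-St Jeor (female): BMR = 10(137) + 6.25(164) − 5(74) − 161 = 1370 + 1025 − 370 − 161 = 1864 kcal/day.
TEE = 1864 × 1.625 = 3029 kcal/day.
Required daily deficit = 0.4 × 7700 ÷ 7 = 440 kcal/day.
Target intake = 3029 − 440 = 2589 kcal/day.

2589 kcal daily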